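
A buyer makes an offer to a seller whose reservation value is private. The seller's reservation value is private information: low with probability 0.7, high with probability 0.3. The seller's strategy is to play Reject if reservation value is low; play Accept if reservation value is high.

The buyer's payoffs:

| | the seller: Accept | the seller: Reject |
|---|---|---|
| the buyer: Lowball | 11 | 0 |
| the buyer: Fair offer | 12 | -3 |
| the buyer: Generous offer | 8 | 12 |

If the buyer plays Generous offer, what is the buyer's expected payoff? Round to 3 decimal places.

10.800

Take the expectation over the seller's reservation value, weighting each type's action by its prior probability.
E[Generous offer] = 0.7·12 + 0.3·8 = 8.4 + 2.4 = 10.8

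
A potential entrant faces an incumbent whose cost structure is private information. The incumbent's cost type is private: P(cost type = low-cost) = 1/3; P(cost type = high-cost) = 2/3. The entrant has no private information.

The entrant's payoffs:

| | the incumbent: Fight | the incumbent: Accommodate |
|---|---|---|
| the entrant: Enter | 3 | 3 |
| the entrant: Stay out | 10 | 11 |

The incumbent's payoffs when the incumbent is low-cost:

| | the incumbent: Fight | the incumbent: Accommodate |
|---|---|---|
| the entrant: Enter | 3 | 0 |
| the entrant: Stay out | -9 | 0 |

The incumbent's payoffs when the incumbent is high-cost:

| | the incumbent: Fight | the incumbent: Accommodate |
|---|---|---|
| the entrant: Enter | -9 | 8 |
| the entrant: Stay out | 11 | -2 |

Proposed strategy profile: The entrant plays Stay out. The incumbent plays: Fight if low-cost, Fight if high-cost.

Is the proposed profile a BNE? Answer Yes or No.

No

The entrant plays Stay out: E[Stay out] = 1/3·(10) + 2/3·(10) = 10; E[Enter] = 3. Best-responding. ✓
The incumbent (cost type low-cost), facing Stay out: Fight gives -9, Accommodate gives 0. Proposed Fight is not best — profitable deviation exists. ✗
The incumbent (cost type high-cost), facing Stay out: Fight gives 11, Accommodate gives -2. Proposed Fight is best. ✓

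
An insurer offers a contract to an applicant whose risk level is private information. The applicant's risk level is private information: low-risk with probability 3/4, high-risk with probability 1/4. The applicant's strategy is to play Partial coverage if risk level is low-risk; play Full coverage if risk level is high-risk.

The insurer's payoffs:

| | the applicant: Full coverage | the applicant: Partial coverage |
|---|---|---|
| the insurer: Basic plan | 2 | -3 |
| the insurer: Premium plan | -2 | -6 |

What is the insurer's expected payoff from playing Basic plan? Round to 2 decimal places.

E[Basic plan] = 3/4·(-3) + 1/4·2 = (-9/4) + 1/2 = -7/4

-1.75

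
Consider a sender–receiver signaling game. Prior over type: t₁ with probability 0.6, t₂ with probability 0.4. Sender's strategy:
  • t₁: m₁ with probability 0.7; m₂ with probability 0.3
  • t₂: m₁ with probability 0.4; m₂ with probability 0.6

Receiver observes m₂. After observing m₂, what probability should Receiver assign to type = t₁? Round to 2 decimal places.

0.43

Apply Bayes' rule using the sender's strategy as the likelihood.
P(m₂) = 0.6·0.3 + 0.4·0.6 = 0.42
P(t₁ | m₂) = (0.6·0.3) / 0.42 = 0.18 / 0.42 = 0.428571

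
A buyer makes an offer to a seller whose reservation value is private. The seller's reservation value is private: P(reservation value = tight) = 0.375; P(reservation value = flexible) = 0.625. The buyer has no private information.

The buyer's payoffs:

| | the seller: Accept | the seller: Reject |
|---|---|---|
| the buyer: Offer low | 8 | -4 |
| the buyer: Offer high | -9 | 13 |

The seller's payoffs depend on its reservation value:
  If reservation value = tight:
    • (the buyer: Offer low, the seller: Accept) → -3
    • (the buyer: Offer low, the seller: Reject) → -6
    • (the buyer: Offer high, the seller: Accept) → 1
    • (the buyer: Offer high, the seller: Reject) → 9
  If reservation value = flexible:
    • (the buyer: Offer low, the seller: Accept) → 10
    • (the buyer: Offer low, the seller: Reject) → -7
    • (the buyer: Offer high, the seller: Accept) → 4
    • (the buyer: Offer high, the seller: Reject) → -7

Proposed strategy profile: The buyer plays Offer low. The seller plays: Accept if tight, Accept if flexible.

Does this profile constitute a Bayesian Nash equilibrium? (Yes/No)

Yes

The buyer plays Offer low: E[Offer low] = 0.375·(8) + 0.625·(8) = 8; E[Offer high] = -9. Best-responding. ✓
The seller (reservation value tight), facing Offer low: Accept gives -3, Reject gives -6. Proposed Accept is best. ✓
The seller (reservation value flexible), facing Offer low: Accept gives 10, Reject gives -7. Proposed Accept is best. ✓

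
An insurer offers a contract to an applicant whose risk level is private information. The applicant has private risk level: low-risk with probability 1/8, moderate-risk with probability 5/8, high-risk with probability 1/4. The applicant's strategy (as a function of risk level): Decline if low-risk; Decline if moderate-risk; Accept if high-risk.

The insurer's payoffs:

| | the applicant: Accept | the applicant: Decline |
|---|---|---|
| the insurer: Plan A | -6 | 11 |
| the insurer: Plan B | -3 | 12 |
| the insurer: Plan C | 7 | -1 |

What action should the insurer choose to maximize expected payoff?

Plan B

Compute the insurer's expected payoff for each action, taking the expectation over the applicant's type.
E[Plan A] = 1/8·(11) + 5/8·(11) + 1/4·(-6) = 27/4
E[Plan B] = 1/8·(12) + 5/8·(12) + 1/4·(-3) = 33/4
E[Plan C] = 1/8·(-1) + 5/8·(-1) + 1/4·(7) = 1
Best response: Plan B (33/4 is the largest).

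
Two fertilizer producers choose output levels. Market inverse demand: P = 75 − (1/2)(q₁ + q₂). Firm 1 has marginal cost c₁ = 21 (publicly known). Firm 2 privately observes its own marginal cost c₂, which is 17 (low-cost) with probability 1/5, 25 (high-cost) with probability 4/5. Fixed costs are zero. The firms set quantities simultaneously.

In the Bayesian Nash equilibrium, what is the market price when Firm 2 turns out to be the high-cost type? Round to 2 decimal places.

40.60

Each type of Firm 2 best-responds to q₁; Firm 1 best-responds to the expected q₂ over Firm 2's types.
Firm 2 with cost c maximizes (75 − (1/2)(q₁+q₂) − c)·q₂, giving q₂(c) = (75 − c − (1/2)q₁).
E[c₂] = 1/5·17 + 4/5·25 = 23.4
Firm 1's FOC against E[q₂] yields q₁ = (75 − 2·21 + E[c₂])/(3/2) = (75 − 42 + 23.4)/(3/2) = 37.6.
q₂(high-cost) = 31.2, so P = 75 − (1/2)·(37.6 + 31.2) = 40.6.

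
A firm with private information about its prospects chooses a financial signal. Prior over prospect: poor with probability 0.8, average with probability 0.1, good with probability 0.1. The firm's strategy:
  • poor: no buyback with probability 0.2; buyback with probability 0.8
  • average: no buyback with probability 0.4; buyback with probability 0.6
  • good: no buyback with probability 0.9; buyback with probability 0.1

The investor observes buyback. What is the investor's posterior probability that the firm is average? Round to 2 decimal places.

P(buyback) = 0.8·0.8 + 0.1·0.6 + 0.1·0.1 = 0.71
P(average | buyback) = (0.1·0.6) / 0.71 = 0.06 / 0.71 = 0.084507

0.08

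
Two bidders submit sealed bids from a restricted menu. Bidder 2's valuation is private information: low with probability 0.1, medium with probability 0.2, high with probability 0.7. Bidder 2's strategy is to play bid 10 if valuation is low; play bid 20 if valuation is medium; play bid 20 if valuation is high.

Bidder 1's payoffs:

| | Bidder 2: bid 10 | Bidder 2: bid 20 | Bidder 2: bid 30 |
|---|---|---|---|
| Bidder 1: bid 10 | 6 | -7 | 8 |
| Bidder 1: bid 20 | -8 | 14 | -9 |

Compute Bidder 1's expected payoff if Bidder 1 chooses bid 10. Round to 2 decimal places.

-5.70

E[bid 10] = 0.1·6 + 0.2·(-7) + 0.7·(-7) = 0.6 + (-1.4) + (-4.9) = -5.7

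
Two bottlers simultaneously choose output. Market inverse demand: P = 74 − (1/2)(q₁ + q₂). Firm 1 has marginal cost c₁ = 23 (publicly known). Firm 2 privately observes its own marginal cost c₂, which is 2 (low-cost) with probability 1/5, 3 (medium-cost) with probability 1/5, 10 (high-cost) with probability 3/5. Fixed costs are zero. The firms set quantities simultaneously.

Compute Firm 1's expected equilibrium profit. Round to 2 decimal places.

272.22

Firm 2 with cost c maximizes (74 − (1/2)(q₁+q₂) − c)·q₂, giving q₂(c) = (74 − c − (1/2)q₁).
E[c₂] = 1/5·2 + 1/5·3 + 3/5·10 = 7
Firm 1's FOC against E[q₂] yields q₁ = (74 − 2·23 + E[c₂])/(3/2) = (74 − 46 + 7)/(3/2) = 23.3333.
E[P] = 74 − (1/2)·(q₁ + E[q₂]) = 34.6667; Firm 1's expected profit = (E[P] − 23)·q₁ = (34.6667 − 23)·23.3333 = 272.222.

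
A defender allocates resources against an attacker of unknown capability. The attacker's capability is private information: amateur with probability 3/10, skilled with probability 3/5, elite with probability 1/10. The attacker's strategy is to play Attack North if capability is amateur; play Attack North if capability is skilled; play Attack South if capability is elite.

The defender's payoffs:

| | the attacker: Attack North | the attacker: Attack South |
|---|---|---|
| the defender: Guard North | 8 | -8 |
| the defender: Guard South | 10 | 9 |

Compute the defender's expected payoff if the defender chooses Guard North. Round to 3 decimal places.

E[Guard North] = 3/10·8 + 3/5·8 + 1/10·(-8) = 12/5 + 24/5 + (-4/5) = 32/5

6.400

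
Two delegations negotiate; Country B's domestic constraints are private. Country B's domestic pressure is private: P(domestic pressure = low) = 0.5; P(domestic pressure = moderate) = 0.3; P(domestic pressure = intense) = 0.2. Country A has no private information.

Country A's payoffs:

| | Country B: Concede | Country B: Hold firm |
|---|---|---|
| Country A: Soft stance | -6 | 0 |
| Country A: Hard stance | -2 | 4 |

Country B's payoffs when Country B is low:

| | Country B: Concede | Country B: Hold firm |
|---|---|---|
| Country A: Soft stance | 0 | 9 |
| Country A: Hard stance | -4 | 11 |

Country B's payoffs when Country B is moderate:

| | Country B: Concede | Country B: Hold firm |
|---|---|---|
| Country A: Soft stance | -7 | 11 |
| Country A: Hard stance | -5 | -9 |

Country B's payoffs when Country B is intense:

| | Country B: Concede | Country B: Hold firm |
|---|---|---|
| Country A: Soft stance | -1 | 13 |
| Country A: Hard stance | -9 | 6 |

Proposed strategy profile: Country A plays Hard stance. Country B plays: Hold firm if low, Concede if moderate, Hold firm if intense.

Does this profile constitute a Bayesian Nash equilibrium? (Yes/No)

Yes

Country A plays Hard stance: E[Hard stance] = 0.5·(4) + 0.3·(-2) + 0.2·(4) = 2.2; E[Soft stance] = -1.8. Best-responding. ✓
Country B (domestic pressure low), facing Hard stance: Concede gives -4, Hold firm gives 11. Proposed Hold firm is best. ✓
Country B (domestic pressure moderate), facing Hard stance: Concede gives -5, Hold firm gives -9. Proposed Concede is best. ✓
Country B (domestic pressure intense), facing Hard stance: Concede gives -9, Hold firm gives 6. Proposed Hold firm is best. ✓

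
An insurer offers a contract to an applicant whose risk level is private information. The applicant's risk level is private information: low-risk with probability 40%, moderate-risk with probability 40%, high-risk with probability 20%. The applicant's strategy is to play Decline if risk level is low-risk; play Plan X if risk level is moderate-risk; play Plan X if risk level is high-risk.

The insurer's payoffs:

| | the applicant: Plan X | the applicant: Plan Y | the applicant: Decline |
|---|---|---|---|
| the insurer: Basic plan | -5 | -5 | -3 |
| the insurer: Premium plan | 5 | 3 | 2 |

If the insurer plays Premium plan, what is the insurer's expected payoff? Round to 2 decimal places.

E[Premium plan] = 0.4·2 + 0.4·5 + 0.2·5 = 0.8 + 2 + 1 = 3.8

3.80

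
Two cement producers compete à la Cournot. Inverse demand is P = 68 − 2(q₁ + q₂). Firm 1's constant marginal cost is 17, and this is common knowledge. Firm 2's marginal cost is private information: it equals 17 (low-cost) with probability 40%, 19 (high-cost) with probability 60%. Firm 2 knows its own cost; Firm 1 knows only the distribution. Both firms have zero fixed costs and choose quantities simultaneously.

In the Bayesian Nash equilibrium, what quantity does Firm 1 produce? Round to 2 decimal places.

8.70

Type-c best response for Firm 2: q₂(c) = (68 − c)/4 − q₁/2.
Firm 1 maximizes expected profit; its first-order condition is 68 − 4q₁ − 2E[q₂] − 17 = 0.
Substituting E[q₂] and solving: E[c₂] = 18.2, so q₁ = (68 − 2·17 + 18.2)/6 = 8.7.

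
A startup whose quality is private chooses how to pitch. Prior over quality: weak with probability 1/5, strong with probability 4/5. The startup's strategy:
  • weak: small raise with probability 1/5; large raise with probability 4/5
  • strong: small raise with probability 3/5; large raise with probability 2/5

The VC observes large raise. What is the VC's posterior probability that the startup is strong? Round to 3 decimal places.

0.667

Apply Bayes' rule using the sender's strategy as the likelihood.
P(large raise) = (1/5)·(4/5) + (4/5)·(2/5) = 12/25
P(strong | large raise) = ((4/5)·(2/5)) / (12/25) = (8/25) / (12/25) = 2/3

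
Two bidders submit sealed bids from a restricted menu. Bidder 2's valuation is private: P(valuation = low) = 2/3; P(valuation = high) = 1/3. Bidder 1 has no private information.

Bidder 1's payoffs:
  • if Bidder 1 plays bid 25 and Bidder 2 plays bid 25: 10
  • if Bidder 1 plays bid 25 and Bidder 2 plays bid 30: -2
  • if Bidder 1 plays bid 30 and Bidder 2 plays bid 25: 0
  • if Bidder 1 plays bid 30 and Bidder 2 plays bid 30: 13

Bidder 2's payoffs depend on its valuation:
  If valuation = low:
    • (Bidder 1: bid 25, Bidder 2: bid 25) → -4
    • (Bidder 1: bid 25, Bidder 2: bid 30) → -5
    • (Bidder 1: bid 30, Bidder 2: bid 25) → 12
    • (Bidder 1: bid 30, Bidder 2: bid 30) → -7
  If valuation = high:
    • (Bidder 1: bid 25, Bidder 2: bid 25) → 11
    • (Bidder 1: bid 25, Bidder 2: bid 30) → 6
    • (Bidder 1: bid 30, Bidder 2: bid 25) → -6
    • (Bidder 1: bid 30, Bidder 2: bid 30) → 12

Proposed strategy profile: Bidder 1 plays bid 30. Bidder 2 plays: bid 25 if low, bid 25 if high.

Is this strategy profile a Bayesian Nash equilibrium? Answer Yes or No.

Bidder 1 plays bid 30: E[bid 30] = 2/3·(0) + 1/3·(0) = 0; E[bid 25] = 10. Not best-responding. ✗
Bidder 2 (valuation low), facing bid 30: bid 25 gives 12, bid 30 gives -7. Proposed bid 25 is best. ✓
Bidder 2 (valuation high), facing bid 30: bid 25 gives -6, bid 30 gives 12. Proposed bid 25 is not best — profitable deviation exists. ✗

No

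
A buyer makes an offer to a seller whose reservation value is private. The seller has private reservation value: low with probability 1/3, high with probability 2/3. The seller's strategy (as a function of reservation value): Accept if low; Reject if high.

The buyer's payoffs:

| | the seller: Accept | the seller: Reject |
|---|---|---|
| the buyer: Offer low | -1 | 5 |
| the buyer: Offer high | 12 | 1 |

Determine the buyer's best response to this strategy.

E[Offer low] = 1/3·(-1) + 2/3·(5) = 3
E[Offer high] = 1/3·(12) + 2/3·(1) = 14/3
Best response: Offer high (14/3 is the largest).

Offer high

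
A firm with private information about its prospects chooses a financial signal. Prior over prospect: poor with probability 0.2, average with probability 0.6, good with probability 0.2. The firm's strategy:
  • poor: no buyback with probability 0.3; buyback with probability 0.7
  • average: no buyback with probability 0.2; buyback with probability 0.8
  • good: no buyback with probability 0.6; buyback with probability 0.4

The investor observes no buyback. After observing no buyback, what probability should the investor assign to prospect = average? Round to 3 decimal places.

0.400

P(no buyback) = 0.2·0.3 + 0.6·0.2 + 0.2·0.6 = 0.3
P(average | no buyback) = (0.6·0.2) / 0.3 = 0.12 / 0.3 = 0.4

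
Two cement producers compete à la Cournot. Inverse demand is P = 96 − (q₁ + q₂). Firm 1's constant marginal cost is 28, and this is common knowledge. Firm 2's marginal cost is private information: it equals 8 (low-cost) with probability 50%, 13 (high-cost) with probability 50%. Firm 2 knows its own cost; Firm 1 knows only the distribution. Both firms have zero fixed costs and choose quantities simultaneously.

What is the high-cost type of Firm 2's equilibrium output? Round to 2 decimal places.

33.08

Firm 2 with cost c maximizes (96 − (q₁+q₂) − c)·q₂, giving q₂(c) = (96 − c − q₁)/2.
E[c₂] = 0.5·8 + 0.5·13 = 10.5
Firm 1's FOC against E[q₂] yields q₁ = (96 − 2·28 + E[c₂])/3 = (96 − 56 + 10.5)/3 = 16.8333.
q₂(high-cost) = (96 − 13 − 16.8333)/2 = 33.0833.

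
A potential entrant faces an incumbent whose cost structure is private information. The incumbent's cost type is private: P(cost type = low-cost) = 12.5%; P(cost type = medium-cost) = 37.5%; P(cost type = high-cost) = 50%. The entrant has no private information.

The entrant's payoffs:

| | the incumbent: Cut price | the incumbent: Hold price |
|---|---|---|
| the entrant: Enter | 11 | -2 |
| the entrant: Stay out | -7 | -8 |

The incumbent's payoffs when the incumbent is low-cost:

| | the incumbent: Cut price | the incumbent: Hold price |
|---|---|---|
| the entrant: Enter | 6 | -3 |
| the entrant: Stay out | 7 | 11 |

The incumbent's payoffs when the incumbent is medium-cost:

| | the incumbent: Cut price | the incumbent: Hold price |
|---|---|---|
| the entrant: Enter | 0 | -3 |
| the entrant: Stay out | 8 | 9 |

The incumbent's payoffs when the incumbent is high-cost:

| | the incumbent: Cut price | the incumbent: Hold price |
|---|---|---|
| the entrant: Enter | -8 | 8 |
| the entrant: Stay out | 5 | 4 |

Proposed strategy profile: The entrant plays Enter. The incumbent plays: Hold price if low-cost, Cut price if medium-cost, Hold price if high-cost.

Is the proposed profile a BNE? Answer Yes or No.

No

A profile is a BNE iff every type of every player is best-responding given beliefs about the other side.
The entrant plays Enter: E[Enter] = 0.125·(-2) + 0.375·(11) + 0.5·(-2) = 2.875; E[Stay out] = -7.625. Best-responding. ✓
The incumbent (cost type low-cost), facing Enter: Cut price gives 6, Hold price gives -3. Proposed Hold price is not best — profitable deviation exists. ✗
The incumbent (cost type medium-cost), facing Enter: Cut price gives 0, Hold price gives -3. Proposed Cut price is best. ✓
The incumbent (cost type high-cost), facing Enter: Cut price gives -8, Hold price gives 8. Proposed Hold price is best. ✓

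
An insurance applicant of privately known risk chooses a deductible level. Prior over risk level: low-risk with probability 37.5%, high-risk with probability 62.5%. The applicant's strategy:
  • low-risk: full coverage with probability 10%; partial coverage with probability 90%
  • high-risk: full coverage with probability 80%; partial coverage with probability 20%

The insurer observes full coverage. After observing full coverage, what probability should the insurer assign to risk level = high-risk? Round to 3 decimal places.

0.930

Apply Bayes' rule using the sender's strategy as the likelihood.
P(full coverage) = 0.375·0.1 + 0.625·0.8 = 0.5375
P(high-risk | full coverage) = (0.625·0.8) / 0.5375 = 0.5 / 0.5375 = 0.930233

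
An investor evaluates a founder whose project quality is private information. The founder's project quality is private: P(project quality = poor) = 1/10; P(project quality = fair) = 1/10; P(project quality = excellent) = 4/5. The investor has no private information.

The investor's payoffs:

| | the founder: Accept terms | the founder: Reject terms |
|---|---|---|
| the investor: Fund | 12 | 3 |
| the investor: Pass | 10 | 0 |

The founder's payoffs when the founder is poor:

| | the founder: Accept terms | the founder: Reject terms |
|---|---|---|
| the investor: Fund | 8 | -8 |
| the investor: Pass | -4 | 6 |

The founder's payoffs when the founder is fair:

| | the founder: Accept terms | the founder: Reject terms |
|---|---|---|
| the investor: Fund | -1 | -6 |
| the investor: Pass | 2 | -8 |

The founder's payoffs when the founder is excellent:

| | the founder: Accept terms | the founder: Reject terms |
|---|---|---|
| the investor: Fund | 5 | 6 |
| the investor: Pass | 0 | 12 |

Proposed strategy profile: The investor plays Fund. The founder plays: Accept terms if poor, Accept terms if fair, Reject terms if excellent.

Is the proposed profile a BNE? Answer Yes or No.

The investor plays Fund: E[Fund] = 1/10·(12) + 1/10·(12) + 4/5·(3) = 24/5; E[Pass] = 2. Best-responding. ✓
The founder (project quality poor), facing Fund: Accept terms gives 8, Reject terms gives -8. Proposed Accept terms is best. ✓
The founder (project quality fair), facing Fund: Accept terms gives -1, Reject terms gives -6. Proposed Accept terms is best. ✓
The founder (project quality excellent), facing Fund: Accept terms gives 5, Reject terms gives 6. Proposed Reject terms is best. ✓

Yes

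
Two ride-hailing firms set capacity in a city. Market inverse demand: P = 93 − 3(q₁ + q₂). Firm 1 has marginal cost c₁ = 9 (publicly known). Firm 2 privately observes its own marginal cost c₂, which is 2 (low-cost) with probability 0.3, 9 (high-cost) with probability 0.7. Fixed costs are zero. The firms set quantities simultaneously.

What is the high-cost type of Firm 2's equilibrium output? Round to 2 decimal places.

9.45

Type-c best response for Firm 2: q₂(c) = (93 − c)/6 − q₁/2.
Firm 1 maximizes expected profit; its first-order condition is 93 − 6q₁ − 3E[q₂] − 9 = 0.
Substituting E[q₂] and solving: E[c₂] = 6.9, so q₁ = (93 − 2·9 + 6.9)/9 = 9.1.
q₂(high-cost) = (93 − 9 − 3·9.1)/6 = 9.45.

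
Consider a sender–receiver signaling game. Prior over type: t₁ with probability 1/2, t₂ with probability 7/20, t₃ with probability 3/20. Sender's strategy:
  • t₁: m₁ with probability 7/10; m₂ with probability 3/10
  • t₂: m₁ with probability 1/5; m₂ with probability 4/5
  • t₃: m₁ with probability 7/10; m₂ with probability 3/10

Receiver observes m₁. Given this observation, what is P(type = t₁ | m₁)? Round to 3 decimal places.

0.667

P(m₁) = (1/2)·(7/10) + (7/20)·(1/5) + (3/20)·(7/10) = 21/40
P(t₁ | m₁) = ((1/2)·(7/10)) / (21/40) = (7/20) / (21/40) = 2/3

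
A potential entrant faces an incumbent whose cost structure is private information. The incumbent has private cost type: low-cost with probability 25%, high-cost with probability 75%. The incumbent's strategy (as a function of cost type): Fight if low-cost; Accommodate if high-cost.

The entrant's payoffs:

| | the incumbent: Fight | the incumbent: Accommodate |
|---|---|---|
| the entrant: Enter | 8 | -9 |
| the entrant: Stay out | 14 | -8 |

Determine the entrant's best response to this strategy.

E[Enter] = 0.25·(8) + 0.75·(-9) = -4.75
E[Stay out] = 0.25·(14) + 0.75·(-8) = -2.5
Best response: Stay out (-2.5 is the largest).

Stay out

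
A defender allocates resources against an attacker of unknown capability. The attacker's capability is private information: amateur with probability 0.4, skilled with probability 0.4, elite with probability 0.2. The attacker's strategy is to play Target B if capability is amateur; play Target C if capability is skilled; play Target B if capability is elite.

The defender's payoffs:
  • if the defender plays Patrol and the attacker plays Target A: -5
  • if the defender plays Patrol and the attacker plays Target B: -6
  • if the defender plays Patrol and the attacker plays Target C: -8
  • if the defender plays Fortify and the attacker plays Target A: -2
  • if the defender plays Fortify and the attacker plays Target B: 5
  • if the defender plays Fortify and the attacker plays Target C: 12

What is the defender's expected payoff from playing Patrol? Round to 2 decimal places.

E[Patrol] = 0.4·(-6) + 0.4·(-8) + 0.2·(-6) = (-2.4) + (-3.2) + (-1.2) = -6.8

-6.80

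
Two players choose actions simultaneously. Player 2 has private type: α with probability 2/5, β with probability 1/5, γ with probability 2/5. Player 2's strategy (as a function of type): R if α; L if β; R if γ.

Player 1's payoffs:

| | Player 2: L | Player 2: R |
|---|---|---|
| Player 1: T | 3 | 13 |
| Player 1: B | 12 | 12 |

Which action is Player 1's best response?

B

E[T] = 2/5·(13) + 1/5·(3) + 2/5·(13) = 11
E[B] = 2/5·(12) + 1/5·(12) + 2/5·(12) = 12
Best response: B (12 is the largest).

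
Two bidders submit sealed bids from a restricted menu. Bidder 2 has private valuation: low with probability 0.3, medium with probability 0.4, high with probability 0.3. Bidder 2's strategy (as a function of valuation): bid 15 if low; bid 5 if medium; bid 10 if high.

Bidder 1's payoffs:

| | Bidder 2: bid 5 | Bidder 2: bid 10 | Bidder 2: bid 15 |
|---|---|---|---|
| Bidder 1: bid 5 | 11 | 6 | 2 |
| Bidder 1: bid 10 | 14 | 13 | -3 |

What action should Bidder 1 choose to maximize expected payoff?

Compute Bidder 1's expected payoff for each action, taking the expectation over Bidder 2's type.
E[bid 5] = 0.3·(2) + 0.4·(11) + 0.3·(6) = 6.8
E[bid 10] = 0.3·(-3) + 0.4·(14) + 0.3·(13) = 8.6
Best response: bid 10 (8.6 is the largest).

bid 10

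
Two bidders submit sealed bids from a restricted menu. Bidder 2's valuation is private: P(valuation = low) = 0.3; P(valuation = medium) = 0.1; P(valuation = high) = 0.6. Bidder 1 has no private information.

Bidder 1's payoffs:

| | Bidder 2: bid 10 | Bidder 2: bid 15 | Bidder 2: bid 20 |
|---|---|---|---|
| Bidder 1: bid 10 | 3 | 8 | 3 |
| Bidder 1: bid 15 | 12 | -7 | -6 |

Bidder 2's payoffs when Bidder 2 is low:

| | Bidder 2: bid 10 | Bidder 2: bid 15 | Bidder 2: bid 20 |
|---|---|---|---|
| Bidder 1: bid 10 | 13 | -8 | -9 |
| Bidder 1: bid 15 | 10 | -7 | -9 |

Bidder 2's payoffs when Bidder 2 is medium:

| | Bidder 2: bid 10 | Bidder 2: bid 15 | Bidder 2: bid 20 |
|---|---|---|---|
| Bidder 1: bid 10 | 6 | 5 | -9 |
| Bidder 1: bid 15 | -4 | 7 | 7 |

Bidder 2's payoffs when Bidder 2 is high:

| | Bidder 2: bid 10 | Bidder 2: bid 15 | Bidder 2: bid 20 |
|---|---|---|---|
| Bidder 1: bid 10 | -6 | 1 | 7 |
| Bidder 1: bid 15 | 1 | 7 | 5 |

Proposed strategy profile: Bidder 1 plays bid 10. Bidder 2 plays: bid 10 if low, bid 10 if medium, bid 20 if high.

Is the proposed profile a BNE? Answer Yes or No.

Bidder 1 plays bid 10: E[bid 10] = 0.3·(3) + 0.1·(3) + 0.6·(3) = 3; E[bid 15] = 1.2. Best-responding. ✓
Bidder 2 (valuation low), facing bid 10: bid 10 gives 13, bid 15 gives -8, bid 20 gives -9. Proposed bid 10 is best. ✓
Bidder 2 (valuation medium), facing bid 10: bid 10 gives 6, bid 15 gives 5, bid 20 gives -9. Proposed bid 10 is best. ✓
Bidder 2 (valuation high), facing bid 10: bid 10 gives -6, bid 15 gives 1, bid 20 gives 7. Proposed bid 20 is best. ✓

Yes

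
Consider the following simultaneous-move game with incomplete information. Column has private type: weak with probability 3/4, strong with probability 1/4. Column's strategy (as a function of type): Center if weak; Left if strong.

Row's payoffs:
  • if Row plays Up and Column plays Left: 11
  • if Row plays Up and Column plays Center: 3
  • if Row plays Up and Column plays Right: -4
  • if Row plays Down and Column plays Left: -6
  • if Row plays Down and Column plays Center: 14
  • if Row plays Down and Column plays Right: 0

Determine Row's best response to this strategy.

Down

Compute Row's expected payoff for each action, taking the expectation over Column's type.
E[Up] = 3/4·(3) + 1/4·(11) = 5
E[Down] = 3/4·(14) + 1/4·(-6) = 9
Best response: Down (9 is the largest).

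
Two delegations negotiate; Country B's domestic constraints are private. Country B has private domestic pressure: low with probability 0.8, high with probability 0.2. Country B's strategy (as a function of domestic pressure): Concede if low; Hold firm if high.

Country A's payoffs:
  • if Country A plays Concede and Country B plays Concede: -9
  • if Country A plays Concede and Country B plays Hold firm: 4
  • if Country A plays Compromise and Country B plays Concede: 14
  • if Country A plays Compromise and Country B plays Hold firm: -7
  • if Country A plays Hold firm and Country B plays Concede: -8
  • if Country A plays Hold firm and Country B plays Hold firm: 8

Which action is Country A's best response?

E[Concede] = 0.8·(-9) + 0.2·(4) = -6.4
E[Compromise] = 0.8·(14) + 0.2·(-7) = 9.8
E[Hold firm] = 0.8·(-8) + 0.2·(8) = -4.8
Best response: Compromise (9.8 is the largest).

Compromise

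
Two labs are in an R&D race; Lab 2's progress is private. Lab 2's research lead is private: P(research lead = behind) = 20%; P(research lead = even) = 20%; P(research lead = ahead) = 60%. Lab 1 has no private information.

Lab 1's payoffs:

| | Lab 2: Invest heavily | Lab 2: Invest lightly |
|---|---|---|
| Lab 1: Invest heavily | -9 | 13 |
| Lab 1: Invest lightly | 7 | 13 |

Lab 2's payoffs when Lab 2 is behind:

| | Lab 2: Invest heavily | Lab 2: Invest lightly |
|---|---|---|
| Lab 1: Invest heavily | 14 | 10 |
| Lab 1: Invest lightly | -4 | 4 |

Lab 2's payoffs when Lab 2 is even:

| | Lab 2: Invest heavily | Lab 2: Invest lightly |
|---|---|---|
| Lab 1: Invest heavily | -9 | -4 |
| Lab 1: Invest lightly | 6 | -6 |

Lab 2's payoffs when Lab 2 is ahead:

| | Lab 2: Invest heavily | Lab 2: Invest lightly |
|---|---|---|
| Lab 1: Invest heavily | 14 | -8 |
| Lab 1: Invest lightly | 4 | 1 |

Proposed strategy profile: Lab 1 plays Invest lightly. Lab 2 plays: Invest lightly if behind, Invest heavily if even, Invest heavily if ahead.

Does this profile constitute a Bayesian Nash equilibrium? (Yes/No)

Yes

A profile is a BNE iff every type of every player is best-responding given beliefs about the other side.
Lab 1 plays Invest lightly: E[Invest lightly] = 0.2·(13) + 0.2·(7) + 0.6·(7) = 8.2; E[Invest heavily] = -4.6. Best-responding. ✓
Lab 2 (research lead behind), facing Invest lightly: Invest heavily gives -4, Invest lightly gives 4. Proposed Invest lightly is best. ✓
Lab 2 (research lead even), facing Invest lightly: Invest heavily gives 6, Invest lightly gives -6. Proposed Invest heavily is best. ✓
Lab 2 (research lead ahead), facing Invest lightly: Invest heavily gives 4, Invest lightly gives 1. Proposed Invest heavily is best. ✓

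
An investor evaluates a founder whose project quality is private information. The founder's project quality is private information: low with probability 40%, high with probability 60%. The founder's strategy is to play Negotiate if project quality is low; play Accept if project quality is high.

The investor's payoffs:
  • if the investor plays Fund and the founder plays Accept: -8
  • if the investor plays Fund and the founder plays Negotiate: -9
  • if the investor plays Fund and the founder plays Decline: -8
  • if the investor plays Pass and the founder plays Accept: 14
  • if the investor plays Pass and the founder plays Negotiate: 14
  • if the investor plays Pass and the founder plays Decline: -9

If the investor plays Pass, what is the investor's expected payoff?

14

Take the expectation over the founder's project quality, weighting each type's action by its prior probability.
E[Pass] = 0.4·14 + 0.6·14 = 5.6 + 8.4 = 14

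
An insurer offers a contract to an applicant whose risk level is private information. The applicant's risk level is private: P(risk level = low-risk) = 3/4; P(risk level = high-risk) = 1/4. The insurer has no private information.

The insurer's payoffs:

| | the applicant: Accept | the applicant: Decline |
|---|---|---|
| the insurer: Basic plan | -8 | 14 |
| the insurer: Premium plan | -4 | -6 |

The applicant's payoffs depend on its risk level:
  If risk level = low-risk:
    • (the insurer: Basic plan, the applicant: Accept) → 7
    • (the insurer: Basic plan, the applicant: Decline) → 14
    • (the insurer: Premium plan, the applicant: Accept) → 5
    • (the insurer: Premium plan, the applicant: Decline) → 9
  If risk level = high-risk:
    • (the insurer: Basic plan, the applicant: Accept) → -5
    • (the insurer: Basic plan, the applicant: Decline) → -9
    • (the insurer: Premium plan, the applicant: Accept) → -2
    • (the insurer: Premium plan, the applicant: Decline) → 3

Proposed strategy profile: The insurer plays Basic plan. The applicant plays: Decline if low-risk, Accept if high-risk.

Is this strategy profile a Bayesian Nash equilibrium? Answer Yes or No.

The insurer plays Basic plan: E[Basic plan] = 3/4·(14) + 1/4·(-8) = 17/2; E[Premium plan] = -11/2. Best-responding. ✓
The applicant (risk level low-risk), facing Basic plan: Accept gives 7, Decline gives 14. Proposed Decline is best. ✓
The applicant (risk level high-risk), facing Basic plan: Accept gives -5, Decline gives -9. Proposed Accept is best. ✓

Yes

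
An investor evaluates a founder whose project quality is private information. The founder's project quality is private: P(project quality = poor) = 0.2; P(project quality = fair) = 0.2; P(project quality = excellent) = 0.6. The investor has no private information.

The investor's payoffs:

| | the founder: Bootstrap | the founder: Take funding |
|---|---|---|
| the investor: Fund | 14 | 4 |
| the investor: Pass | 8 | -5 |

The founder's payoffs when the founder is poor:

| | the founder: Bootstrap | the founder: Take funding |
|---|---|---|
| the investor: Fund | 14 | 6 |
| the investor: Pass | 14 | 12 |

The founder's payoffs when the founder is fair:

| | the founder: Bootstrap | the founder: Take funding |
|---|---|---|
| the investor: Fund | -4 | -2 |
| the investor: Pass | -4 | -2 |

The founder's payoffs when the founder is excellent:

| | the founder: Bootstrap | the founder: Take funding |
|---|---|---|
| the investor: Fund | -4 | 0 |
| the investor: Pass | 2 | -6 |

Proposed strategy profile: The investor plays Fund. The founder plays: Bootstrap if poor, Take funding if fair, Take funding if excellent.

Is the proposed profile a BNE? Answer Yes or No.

Yes

The investor plays Fund: E[Fund] = 0.2·(14) + 0.2·(4) + 0.6·(4) = 6; E[Pass] = -2.4. Best-responding. ✓
The founder (project quality poor), facing Fund: Bootstrap gives 14, Take funding gives 6. Proposed Bootstrap is best. ✓
The founder (project quality fair), facing Fund: Bootstrap gives -4, Take funding gives -2. Proposed Take funding is best. ✓
The founder (project quality excellent), facing Fund: Bootstrap gives -4, Take funding gives 0. Proposed Take funding is best. ✓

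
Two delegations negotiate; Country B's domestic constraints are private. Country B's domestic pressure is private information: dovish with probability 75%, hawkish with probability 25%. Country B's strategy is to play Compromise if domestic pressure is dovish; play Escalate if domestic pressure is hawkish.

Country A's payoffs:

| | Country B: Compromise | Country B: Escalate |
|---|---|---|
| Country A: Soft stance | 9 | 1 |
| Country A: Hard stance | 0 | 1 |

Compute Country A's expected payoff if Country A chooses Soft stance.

7

E[Soft stance] = 0.75·9 + 0.25·1 = 6.75 + 0.25 = 7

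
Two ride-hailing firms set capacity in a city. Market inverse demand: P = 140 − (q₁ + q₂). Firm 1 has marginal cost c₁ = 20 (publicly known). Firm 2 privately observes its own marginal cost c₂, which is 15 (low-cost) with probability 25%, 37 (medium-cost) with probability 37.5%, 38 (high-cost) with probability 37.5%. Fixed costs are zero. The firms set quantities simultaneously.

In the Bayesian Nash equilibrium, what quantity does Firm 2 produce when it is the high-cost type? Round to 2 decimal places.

Firm 2 with cost c maximizes (140 − (q₁+q₂) − c)·q₂, giving q₂(c) = (140 − c − q₁)/2.
E[c₂] = 0.25·15 + 0.375·37 + 0.375·38 = 31.875
Firm 1's FOC against E[q₂] yields q₁ = (140 − 2·20 + E[c₂])/3 = (140 − 40 + 31.875)/3 = 43.9583.
q₂(high-cost) = (140 − 38 − 43.9583)/2 = 29.0208.

29.02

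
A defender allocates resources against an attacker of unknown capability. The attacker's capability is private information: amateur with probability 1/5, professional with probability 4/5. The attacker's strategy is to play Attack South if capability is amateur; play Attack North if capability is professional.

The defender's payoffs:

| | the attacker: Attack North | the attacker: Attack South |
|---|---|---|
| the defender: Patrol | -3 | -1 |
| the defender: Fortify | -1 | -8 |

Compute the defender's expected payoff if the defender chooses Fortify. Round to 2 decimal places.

Take the expectation over the attacker's capability, weighting each type's action by its prior probability.
E[Fortify] = 1/5·(-8) + 4/5·(-1) = (-8/5) + (-4/5) = -12/5

-2.40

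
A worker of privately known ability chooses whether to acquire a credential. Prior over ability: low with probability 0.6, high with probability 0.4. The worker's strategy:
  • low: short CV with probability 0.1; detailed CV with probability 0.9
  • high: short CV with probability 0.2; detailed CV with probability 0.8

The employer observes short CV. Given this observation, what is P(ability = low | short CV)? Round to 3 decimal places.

P(short CV) = 0.6·0.1 + 0.4·0.2 = 0.14
P(low | short CV) = (0.6·0.1) / 0.14 = 0.06 / 0.14 = 0.428571

0.429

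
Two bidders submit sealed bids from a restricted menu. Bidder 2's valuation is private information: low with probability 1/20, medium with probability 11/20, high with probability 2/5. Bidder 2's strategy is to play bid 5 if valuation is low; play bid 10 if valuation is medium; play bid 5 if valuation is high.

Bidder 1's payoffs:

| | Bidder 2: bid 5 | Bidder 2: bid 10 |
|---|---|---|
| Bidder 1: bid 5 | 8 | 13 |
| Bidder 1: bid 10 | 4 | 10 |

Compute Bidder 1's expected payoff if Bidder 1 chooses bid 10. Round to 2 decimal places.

Take the expectation over Bidder 2's valuation, weighting each type's action by its prior probability.
E[bid 10] = 1/20·4 + 11/20·10 + 2/5·4 = 1/5 + 11/2 + 8/5 = 73/10

7.30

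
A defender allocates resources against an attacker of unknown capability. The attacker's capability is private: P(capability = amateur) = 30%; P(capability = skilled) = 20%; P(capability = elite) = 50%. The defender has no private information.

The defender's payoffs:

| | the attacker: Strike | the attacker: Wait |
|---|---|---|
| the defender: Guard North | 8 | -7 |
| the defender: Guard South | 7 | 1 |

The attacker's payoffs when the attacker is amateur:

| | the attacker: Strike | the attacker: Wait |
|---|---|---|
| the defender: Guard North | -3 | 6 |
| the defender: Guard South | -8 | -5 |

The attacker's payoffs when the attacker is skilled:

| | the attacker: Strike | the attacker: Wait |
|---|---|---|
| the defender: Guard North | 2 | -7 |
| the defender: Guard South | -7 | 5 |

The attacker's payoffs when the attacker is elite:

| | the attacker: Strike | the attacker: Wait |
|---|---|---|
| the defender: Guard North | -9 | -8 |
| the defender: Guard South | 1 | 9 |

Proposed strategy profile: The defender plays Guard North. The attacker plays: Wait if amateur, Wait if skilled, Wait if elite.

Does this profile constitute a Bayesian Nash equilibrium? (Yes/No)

The defender plays Guard North: E[Guard North] = 0.3·(-7) + 0.2·(-7) + 0.5·(-7) = -7; E[Guard South] = 1. Not best-responding. ✗
The attacker (capability amateur), facing Guard North: Strike gives -3, Wait gives 6. Proposed Wait is best. ✓
The attacker (capability skilled), facing Guard North: Strike gives 2, Wait gives -7. Proposed Wait is not best — profitable deviation exists. ✗
The attacker (capability elite), facing Guard North: Strike gives -9, Wait gives -8. Proposed Wait is best. ✓

No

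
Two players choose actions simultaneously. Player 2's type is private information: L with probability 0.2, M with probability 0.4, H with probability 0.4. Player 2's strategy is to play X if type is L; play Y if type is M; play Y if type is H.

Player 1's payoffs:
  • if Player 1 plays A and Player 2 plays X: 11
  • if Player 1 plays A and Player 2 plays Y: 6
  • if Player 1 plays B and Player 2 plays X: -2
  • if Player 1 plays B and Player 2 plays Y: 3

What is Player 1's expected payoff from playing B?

2

E[B] = 0.2·(-2) + 0.4·3 + 0.4·3 = (-0.4) + 1.2 + 1.2 = 2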